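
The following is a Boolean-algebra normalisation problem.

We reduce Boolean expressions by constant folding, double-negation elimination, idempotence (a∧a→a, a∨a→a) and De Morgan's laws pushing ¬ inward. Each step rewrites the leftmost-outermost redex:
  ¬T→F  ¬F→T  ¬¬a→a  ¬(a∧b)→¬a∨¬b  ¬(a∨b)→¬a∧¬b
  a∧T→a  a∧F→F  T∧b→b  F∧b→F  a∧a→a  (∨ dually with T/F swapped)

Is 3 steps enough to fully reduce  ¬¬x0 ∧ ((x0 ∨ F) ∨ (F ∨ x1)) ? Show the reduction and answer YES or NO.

  start: ¬¬x0 ∧ ((x0 ∨ F) ∨ (F ∨ x1))
  [1] x0 ∧ ((x0 ∨ F) ∨ (F ∨ x1))
  [2] x0 ∧ (x0 ∨ (F ∨ x1))
  [3] x0 ∧ (x0 ∨ x1)

Answer: YES — reaches normal form x0 ∧ (x0 ∨ x1) in 3 ≤ 3 steps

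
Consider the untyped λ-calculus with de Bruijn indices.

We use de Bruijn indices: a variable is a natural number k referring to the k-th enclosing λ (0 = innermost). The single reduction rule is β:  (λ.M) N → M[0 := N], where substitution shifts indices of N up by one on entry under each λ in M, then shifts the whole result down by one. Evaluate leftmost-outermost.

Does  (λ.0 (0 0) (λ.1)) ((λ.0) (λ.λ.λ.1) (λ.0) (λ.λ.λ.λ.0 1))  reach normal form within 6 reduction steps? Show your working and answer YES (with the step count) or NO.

Answer: YES — reaches normal form λ.λ.λ.0 1 in 6 ≤ 6 steps

Derivation:
  start: (λ.0 (0 0) (λ.1)) ((λ.0) (λ.λ.λ.1) (λ.0) (λ.λ.λ.λ.0 1))
  [1] (λ.0) (λ.λ.λ.1) (λ.0) (λ.λ.λ.λ.0 1) ((λ.0) (λ.λ.λ.1) (λ.0) (λ.λ.λ.λ.0 1) ((λ.0) (λ.λ.λ.1) (λ.0) (λ.λ.λ.λ.0 1))) (λ.(λ.0) (λ.λ.λ.1) (λ.0) (λ.λ.λ.λ.0 1))
  [2] (λ.λ.λ.1) (λ.0) (λ.λ.λ.λ.0 1) ((λ.0) (λ.λ.λ.1) (λ.0) (λ.λ.λ.λ.0 1) ((λ.0) (λ.λ.λ.1) (λ.0) (λ.λ.λ.λ.0 1))) (λ.(λ.0) (λ.λ.λ.1) (λ.0) (λ.λ.λ.λ.0 1))
  [3] (λ.λ.1) (λ.λ.λ.λ.0 1) ((λ.0) (λ.λ.λ.1) (λ.0) (λ.λ.λ.λ.0 1) ((λ.0) (λ.λ.λ.1) (λ.0) (λ.λ.λ.λ.0 1))) (λ.(λ.0) (λ.λ.λ.1) (λ.0) (λ.λ.λ.λ.0 1))
  [4] (λ.λ.λ.λ.λ.0 1) ((λ.0) (λ.λ.λ.1) (λ.0) (λ.λ.λ.λ.0 1) ((λ.0) (λ.λ.λ.1) (λ.0) (λ.λ.λ.λ.0 1))) (λ.(λ.0) (λ.λ.λ.1) (λ.0) (λ.λ.λ.λ.0 1))
  [5] (λ.λ.λ.λ.0 1) (λ.(λ.0) (λ.λ.λ.1) (λ.0) (λ.λ.λ.λ.0 1))
  [6] λ.λ.λ.0 1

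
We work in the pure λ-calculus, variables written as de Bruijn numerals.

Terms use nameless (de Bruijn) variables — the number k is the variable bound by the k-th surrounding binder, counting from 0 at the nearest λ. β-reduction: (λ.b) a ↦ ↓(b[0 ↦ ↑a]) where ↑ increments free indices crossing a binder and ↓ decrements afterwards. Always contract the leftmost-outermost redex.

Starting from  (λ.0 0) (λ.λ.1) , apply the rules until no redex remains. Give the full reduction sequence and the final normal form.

Answer: normal form = λ.λ.λ.1  (in 2 steps)

Derivation:
  start: (λ.0 0) (λ.λ.1)
  →1  (λ.λ.1) (λ.λ.1)
  →2  λ.λ.λ.1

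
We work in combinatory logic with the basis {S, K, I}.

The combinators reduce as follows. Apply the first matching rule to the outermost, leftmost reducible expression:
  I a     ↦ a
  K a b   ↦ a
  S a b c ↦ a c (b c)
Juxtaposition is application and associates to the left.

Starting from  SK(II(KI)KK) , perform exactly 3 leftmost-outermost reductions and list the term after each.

Answer: after 3 steps: SK(IK)

Working:
  start: SK(II(KI)KK)
  →1  SK(I(KI)KK)
  →2  SK(KIKK)
  →3  SK(IK)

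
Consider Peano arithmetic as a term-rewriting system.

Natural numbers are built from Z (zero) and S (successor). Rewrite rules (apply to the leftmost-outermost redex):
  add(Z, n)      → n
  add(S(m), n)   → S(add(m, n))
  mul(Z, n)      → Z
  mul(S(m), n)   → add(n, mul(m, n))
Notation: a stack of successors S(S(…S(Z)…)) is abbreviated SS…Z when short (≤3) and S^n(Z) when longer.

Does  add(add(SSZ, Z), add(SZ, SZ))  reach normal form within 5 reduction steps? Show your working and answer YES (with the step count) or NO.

Answer: NO — after 5 steps the term is S(S(add(Z, add(SZ, SZ)))), not yet normal

Working:
  start: add(add(SSZ, Z), add(SZ, SZ))
  →1  add(S(add(SZ, Z)), add(SZ, SZ))
  →2  S(add(add(SZ, Z), add(SZ, SZ)))
  →3  S(add(S(add(Z, Z)), add(SZ, SZ)))
  →4  S(S(add(add(Z, Z), add(SZ, SZ))))
  →5  S(S(add(Z, add(SZ, SZ))))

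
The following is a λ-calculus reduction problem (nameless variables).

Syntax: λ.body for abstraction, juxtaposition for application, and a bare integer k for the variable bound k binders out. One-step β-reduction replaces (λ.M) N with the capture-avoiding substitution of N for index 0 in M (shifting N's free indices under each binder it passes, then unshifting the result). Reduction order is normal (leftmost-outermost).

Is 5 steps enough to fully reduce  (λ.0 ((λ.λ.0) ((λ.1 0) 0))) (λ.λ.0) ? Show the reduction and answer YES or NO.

Answer: YES — reaches normal form λ.0 in 2 ≤ 5 steps

Working:
  start: (λ.0 ((λ.λ.0) ((λ.1 0) 0))) (λ.λ.0)
  →1  (λ.λ.0) ((λ.λ.0) ((λ.(λ.λ.0) 0) (λ.λ.0)))
  →2  λ.0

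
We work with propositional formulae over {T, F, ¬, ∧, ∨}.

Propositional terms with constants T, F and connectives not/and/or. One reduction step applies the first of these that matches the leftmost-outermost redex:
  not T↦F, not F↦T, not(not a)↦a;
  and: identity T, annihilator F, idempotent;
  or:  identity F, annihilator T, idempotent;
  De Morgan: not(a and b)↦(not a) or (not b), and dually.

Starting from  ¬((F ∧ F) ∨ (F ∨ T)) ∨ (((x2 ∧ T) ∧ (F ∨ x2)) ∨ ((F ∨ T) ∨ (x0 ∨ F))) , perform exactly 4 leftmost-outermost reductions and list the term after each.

  start: ¬((F ∧ F) ∨ (F ∨ T)) ∨ (((x2 ∧ T) ∧ (F ∨ x2)) ∨ ((F ∨ T) ∨ (x0 ∨ F)))
  →1  (¬(F ∧ F) ∧ ¬(F ∨ T)) ∨ (((x2 ∧ T) ∧ (F ∨ x2)) ∨ ((F ∨ T) ∨ (x0 ∨ F)))
  →2  ((¬F ∨ ¬F) ∧ ¬(F ∨ T)) ∨ (((x2 ∧ T) ∧ (F ∨ x2)) ∨ ((F ∨ T) ∨ (x0 ∨ F)))
  →3  (¬F ∧ ¬(F ∨ T)) ∨ (((x2 ∧ T) ∧ (F ∨ x2)) ∨ ((F ∨ T) ∨ (x0 ∨ F)))
  →4  (T ∧ ¬(F ∨ T)) ∨ (((x2 ∧ T) ∧ (F ∨ x2)) ∨ ((F ∨ T) ∨ (x0 ∨ F)))

Answer: after 4 steps: (T ∧ ¬(F ∨ T)) ∨ (((x2 ∧ T) ∧ (F ∨ x2)) ∨ ((F ∨ T) ∨ (x0 ∨ F)))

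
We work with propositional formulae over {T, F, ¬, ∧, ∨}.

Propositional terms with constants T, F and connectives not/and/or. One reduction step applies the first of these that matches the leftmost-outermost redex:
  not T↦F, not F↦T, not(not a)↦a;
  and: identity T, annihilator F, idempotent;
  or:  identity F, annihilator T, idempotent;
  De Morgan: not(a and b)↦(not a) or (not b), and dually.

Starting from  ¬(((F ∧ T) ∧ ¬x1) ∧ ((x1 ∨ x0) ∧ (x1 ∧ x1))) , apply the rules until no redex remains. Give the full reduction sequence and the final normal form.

Answer: normal form = T  (in 7 steps)

Derivation:
  start: ¬(((F ∧ T) ∧ ¬x1) ∧ ((x1 ∨ x0) ∧ (x1 ∧ x1)))
  →1  ¬((F ∧ T) ∧ ¬x1) ∨ ¬((x1 ∨ x0) ∧ (x1 ∧ x1))
  →2  (¬(F ∧ T) ∨ ¬¬x1) ∨ ¬((x1 ∨ x0) ∧ (x1 ∧ x1))
  →3  ((¬F ∨ ¬T) ∨ ¬¬x1) ∨ ¬((x1 ∨ x0) ∧ (x1 ∧ x1))
  →4  ((T ∨ ¬T) ∨ ¬¬x1) ∨ ¬((x1 ∨ x0) ∧ (x1 ∧ x1))
  →5  (T ∨ ¬¬x1) ∨ ¬((x1 ∨ x0) ∧ (x1 ∧ x1))
  →6  T ∨ ¬((x1 ∨ x0) ∧ (x1 ∧ x1))
  →7  T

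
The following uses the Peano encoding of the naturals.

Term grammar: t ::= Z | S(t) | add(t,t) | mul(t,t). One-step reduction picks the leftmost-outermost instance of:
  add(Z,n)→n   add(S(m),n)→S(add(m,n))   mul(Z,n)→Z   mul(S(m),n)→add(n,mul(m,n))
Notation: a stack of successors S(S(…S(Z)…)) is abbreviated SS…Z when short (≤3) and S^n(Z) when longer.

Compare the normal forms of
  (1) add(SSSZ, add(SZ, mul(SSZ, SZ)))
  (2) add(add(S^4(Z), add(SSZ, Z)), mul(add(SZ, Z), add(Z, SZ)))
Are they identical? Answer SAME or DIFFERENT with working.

Answer: DIFFERENT — A ⇓ S^6(Z), B ⇓ S^7(Z)

Reduction:
Term A:
  start: add(SSSZ, add(SZ, mul(SSZ, SZ)))
  [1] S(add(SSZ, add(SZ, mul(SSZ, SZ))))
  [2] S(S(add(SZ, add(SZ, mul(SSZ, SZ)))))
  [3] S(S(S(add(Z, add(SZ, mul(SSZ, SZ))))))
  [4] S(S(S(add(SZ, mul(SSZ, SZ)))))
  [5] S(S(S(S(add(Z, mul(SSZ, SZ))))))
  [6] S(S(S(S(mul(SSZ, SZ)))))
  [7] S(S(S(S(add(SZ, mul(SZ, SZ))))))
  [8] S(S(S(S(S(add(Z, mul(SZ, SZ)))))))
  [9] S(S(S(S(S(mul(SZ, SZ))))))
  [10] S(S(S(S(S(add(SZ, mul(Z, SZ)))))))
  [11] S(S(S(S(S(S(add(Z, mul(Z, SZ))))))))
  [12] S(S(S(S(S(S(mul(Z, SZ)))))))
  [13] S^6(Z)

Term B:
  start: add(add(S^4(Z), add(SSZ, Z)), mul(add(SZ, Z), add(Z, SZ)))
  [1] add(S(add(SSSZ, add(SSZ, Z))), mul(add(SZ, Z), add(Z, SZ)))
  [2] S(add(add(SSSZ, add(SSZ, Z)), mul(add(SZ, Z), add(Z, SZ))))
  [3] S(add(S(add(SSZ, add(SSZ, Z))), mul(add(SZ, Z), add(Z, SZ))))
  [4] S(S(add(add(SSZ, add(SSZ, Z)), mul(add(SZ, Z), add(Z, SZ)))))
  [5] S(S(add(S(add(SZ, add(SSZ, Z))), mul(add(SZ, Z), add(Z, SZ)))))
  [6] S(S(S(add(add(SZ, add(SSZ, Z)), mul(add(SZ, Z), add(Z, SZ))))))
  [7] S(S(S(add(S(add(Z, add(SSZ, Z))), mul(add(SZ, Z), add(Z, SZ))))))
  [8] S(S(S(S(add(add(Z, add(SSZ, Z)), mul(add(SZ, Z), add(Z, SZ)))))))
  [9] S(S(S(S(add(add(SSZ, Z), mul(add(SZ, Z), add(Z, SZ)))))))
  [10] S(S(S(S(add(S(add(SZ, Z)), mul(add(SZ, Z), add(Z, SZ)))))))
  [11] S(S(S(S(S(add(add(SZ, Z), mul(add(SZ, Z), add(Z, SZ))))))))
  [12] S(S(S(S(S(add(S(add(Z, Z)), mul(add(SZ, Z), add(Z, SZ))))))))
  [13] S(S(S(S(S(S(add(add(Z, Z), mul(add(SZ, Z), add(Z, SZ)))))))))
  [14] S(S(S(S(S(S(add(Z, mul(add(SZ, Z), add(Z, SZ)))))))))
  [15] S(S(S(S(S(S(mul(add(SZ, Z), add(Z, SZ))))))))
  [16] S(S(S(S(S(S(mul(S(add(Z, Z)), add(Z, SZ))))))))
  [17] S(S(S(S(S(S(add(add(Z, SZ), mul(add(Z, Z), add(Z, SZ)))))))))
  [18] S(S(S(S(S(S(add(SZ, mul(add(Z, Z), add(Z, SZ)))))))))
  [19] S(S(S(S(S(S(S(add(Z, mul(add(Z, Z), add(Z, SZ))))))))))
  [20] S(S(S(S(S(S(S(mul(add(Z, Z), add(Z, SZ)))))))))
  [21] S(S(S(S(S(S(S(mul(Z, add(Z, SZ)))))))))
  [22] S^7(Z)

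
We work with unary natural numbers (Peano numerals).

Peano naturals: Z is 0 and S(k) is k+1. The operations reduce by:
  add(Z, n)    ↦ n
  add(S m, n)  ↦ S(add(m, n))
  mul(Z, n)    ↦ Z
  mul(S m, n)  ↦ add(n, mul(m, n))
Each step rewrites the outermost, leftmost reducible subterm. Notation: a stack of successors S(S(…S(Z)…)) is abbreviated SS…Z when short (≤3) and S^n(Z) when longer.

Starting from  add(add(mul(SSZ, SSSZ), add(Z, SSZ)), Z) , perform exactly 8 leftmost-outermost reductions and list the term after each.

  start: add(add(mul(SSZ, SSSZ), add(Z, SSZ)), Z)
  →1  add(add(add(SSSZ, mul(SZ, SSSZ)), add(Z, SSZ)), Z)
  →2  add(add(S(add(SSZ, mul(SZ, SSSZ))), add(Z, SSZ)), Z)
  →3  add(S(add(add(SSZ, mul(SZ, SSSZ)), add(Z, SSZ))), Z)
  →4  S(add(add(add(SSZ, mul(SZ, SSSZ)), add(Z, SSZ)), Z))
  →5  S(add(add(S(add(SZ, mul(SZ, SSSZ))), add(Z, SSZ)), Z))
  →6  S(add(S(add(add(SZ, mul(SZ, SSSZ)), add(Z, SSZ))), Z))
  →7  S(S(add(add(add(SZ, mul(SZ, SSSZ)), add(Z, SSZ)), Z)))
  →8  S(S(add(add(S(add(Z, mul(SZ, SSSZ))), add(Z, SSZ)), Z)))

Answer: after 8 steps: S(S(add(add(S(add(Z, mul(SZ, SSSZ))), add(Z, SSZ)), Z)))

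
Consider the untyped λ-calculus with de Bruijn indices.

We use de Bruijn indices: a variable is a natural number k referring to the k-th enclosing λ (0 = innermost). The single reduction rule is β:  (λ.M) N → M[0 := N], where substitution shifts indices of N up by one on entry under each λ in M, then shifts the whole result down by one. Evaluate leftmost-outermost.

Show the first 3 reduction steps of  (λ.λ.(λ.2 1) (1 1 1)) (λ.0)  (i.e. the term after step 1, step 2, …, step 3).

  start: (λ.λ.(λ.2 1) (1 1 1)) (λ.0)
  [1] λ.(λ.(λ.0) 1) ((λ.0) (λ.0) (λ.0))
  [2] λ.(λ.0) 0
  [3] λ.0

Answer: after 3 steps: λ.0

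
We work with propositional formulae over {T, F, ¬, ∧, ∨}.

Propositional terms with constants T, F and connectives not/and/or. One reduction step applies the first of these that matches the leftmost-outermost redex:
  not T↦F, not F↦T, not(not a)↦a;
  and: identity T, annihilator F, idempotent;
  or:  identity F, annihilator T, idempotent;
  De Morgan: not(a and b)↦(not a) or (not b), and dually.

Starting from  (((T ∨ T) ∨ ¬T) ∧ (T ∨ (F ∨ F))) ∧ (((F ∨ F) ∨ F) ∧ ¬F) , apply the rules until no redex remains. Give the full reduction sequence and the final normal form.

Answer: normal form = F  (in 8 steps)

Working:
  start: (((T ∨ T) ∨ ¬T) ∧ (T ∨ (F ∨ F))) ∧ (((F ∨ F) ∨ F) ∧ ¬F)
  [1] ((T ∨ ¬T) ∧ (T ∨ (F ∨ F))) ∧ (((F ∨ F) ∨ F) ∧ ¬F)
  [2] (T ∧ (T ∨ (F ∨ F))) ∧ (((F ∨ F) ∨ F) ∧ ¬F)
  [3] (T ∨ (F ∨ F)) ∧ (((F ∨ F) ∨ F) ∧ ¬F)
  [4] T ∧ (((F ∨ F) ∨ F) ∧ ¬F)
  [5] ((F ∨ F) ∨ F) ∧ ¬F
  [6] (F ∨ F) ∧ ¬F
  [7] F ∧ ¬F
  [8] F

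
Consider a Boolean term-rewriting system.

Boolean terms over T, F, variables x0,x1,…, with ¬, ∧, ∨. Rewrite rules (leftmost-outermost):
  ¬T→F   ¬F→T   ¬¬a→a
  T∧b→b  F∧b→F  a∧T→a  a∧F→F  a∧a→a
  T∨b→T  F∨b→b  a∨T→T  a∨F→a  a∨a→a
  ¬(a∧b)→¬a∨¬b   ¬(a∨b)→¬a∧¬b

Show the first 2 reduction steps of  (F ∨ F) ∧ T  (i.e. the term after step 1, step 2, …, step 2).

Answer: after 2 steps: F

Derivation:
  start: (F ∨ F) ∧ T
  →1  F ∨ F
  →2  F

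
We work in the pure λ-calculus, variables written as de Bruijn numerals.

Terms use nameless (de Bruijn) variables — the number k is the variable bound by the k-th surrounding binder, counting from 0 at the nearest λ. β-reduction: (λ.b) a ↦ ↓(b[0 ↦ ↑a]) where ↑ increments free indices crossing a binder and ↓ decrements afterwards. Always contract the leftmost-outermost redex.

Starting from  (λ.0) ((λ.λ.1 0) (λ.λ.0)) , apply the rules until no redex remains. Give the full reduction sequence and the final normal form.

Answer: normal form = λ.λ.0  (in 3 steps)

Derivation:
  start: (λ.0) ((λ.λ.1 0) (λ.λ.0))
  →1  (λ.λ.1 0) (λ.λ.0)
  →2  λ.(λ.λ.0) 0
  →3  λ.λ.0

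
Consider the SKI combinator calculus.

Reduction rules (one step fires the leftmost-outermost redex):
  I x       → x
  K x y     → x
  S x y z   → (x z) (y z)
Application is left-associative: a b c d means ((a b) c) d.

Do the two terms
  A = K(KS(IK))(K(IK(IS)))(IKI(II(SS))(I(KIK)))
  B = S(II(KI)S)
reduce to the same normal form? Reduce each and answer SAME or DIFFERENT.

Answer: SAME — A ⇓ SI, B ⇓ SI

Derivation:
Term A:
  start: K(KS(IK))(K(IK(IS)))(IKI(II(SS))(I(KIK)))
  [1] KS(IK)(IKI(II(SS))(I(KIK)))
  [2] S(IKI(II(SS))(I(KIK)))
  [3] S(KI(II(SS))(I(KIK)))
  [4] S(I(I(KIK)))
  [5] S(I(KIK))
  [6] S(KIK)
  [7] SI

Term B:
  start: S(II(KI)S)
  [1] S(I(KI)S)
  [2] S(KIS)
  [3] SI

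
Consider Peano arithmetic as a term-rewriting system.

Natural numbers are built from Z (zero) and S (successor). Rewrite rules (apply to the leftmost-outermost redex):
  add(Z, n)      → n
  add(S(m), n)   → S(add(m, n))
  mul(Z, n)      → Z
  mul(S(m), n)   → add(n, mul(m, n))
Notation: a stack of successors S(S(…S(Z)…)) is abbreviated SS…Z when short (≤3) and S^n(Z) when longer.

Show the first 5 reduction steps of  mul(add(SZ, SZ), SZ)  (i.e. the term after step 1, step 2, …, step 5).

  start: mul(add(SZ, SZ), SZ)
  →1  mul(S(add(Z, SZ)), SZ)
  →2  add(SZ, mul(add(Z, SZ), SZ))
  →3  S(add(Z, mul(add(Z, SZ), SZ)))
  →4  S(mul(add(Z, SZ), SZ))
  →5  S(mul(SZ, SZ))

Answer: after 5 steps: S(mul(SZ, SZ))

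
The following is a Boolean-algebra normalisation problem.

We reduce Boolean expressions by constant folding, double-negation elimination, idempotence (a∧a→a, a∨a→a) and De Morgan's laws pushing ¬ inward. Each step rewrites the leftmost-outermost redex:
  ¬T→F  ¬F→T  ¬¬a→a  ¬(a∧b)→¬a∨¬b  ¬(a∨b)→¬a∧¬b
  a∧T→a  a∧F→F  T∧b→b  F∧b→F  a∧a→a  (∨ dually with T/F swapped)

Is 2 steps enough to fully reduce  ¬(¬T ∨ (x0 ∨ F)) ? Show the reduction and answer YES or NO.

  start: ¬(¬T ∨ (x0 ∨ F))
  [1] ¬¬T ∧ ¬(x0 ∨ F)
  [2] T ∧ ¬(x0 ∨ F)

Answer: NO — after 2 steps the term is T ∧ ¬(x0 ∨ F), not yet normal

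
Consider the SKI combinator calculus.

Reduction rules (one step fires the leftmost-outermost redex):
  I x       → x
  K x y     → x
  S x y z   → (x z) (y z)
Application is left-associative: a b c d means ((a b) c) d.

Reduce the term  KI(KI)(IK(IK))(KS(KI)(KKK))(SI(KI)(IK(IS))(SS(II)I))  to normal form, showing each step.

Answer: normal form = K(S(SII))  (in 13 steps)

Derivation:
  start: KI(KI)(IK(IK))(KS(KI)(KKK))(SI(KI)(IK(IS))(SS(II)I))
  step 1: I(IK(IK))(KS(KI)(KKK))(SI(KI)(IK(IS))(SS(II)I))
  step 2: IK(IK)(KS(KI)(KKK))(SI(KI)(IK(IS))(SS(II)I))
  step 3: K(IK)(KS(KI)(KKK))(SI(KI)(IK(IS))(SS(II)I))
  step 4: IK(SI(KI)(IK(IS))(SS(II)I))
  step 5: K(SI(KI)(IK(IS))(SS(II)I))
  step 6: K(I(IK(IS))(KI(IK(IS)))(SS(II)I))
  step 7: K(IK(IS)(KI(IK(IS)))(SS(II)I))
  step 8: K(K(IS)(KI(IK(IS)))(SS(II)I))
  step 9: K(IS(SS(II)I))
  step 10: K(S(SS(II)I))
  step 11: K(S(SI(III)))
  step 12: K(S(SI(II)))
  step 13: K(S(SII))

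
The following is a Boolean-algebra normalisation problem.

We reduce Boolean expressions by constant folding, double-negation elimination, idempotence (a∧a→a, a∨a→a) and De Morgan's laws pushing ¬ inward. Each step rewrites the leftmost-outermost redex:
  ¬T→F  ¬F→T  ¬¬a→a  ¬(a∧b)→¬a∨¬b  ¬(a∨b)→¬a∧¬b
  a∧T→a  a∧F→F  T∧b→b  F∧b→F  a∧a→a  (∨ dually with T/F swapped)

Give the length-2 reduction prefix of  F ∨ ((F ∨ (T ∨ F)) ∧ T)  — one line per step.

Answer: after 2 steps: F ∨ (T ∨ F)

Working:
  start: F ∨ ((F ∨ (T ∨ F)) ∧ T)
  [1] (F ∨ (T ∨ F)) ∧ T
  [2] F ∨ (T ∨ F)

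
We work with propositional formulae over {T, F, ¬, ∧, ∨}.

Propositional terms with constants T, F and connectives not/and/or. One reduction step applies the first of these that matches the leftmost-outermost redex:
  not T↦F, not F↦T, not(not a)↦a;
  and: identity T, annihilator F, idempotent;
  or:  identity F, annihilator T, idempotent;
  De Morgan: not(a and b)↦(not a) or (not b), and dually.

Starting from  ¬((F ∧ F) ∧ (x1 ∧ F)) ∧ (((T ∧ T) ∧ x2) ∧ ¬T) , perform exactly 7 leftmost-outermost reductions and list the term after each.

Answer: after 7 steps: (T ∧ x2) ∧ ¬T

Derivation:
  start: ¬((F ∧ F) ∧ (x1 ∧ F)) ∧ (((T ∧ T) ∧ x2) ∧ ¬T)
  →1  (¬(F ∧ F) ∨ ¬(x1 ∧ F)) ∧ (((T ∧ T) ∧ x2) ∧ ¬T)
  →2  ((¬F ∨ ¬F) ∨ ¬(x1 ∧ F)) ∧ (((T ∧ T) ∧ x2) ∧ ¬T)
  →3  (¬F ∨ ¬(x1 ∧ F)) ∧ (((T ∧ T) ∧ x2) ∧ ¬T)
  →4  (T ∨ ¬(x1 ∧ F)) ∧ (((T ∧ T) ∧ x2) ∧ ¬T)
  →5  T ∧ (((T ∧ T) ∧ x2) ∧ ¬T)
  →6  ((T ∧ T) ∧ x2) ∧ ¬T
  →7  (T ∧ x2) ∧ ¬T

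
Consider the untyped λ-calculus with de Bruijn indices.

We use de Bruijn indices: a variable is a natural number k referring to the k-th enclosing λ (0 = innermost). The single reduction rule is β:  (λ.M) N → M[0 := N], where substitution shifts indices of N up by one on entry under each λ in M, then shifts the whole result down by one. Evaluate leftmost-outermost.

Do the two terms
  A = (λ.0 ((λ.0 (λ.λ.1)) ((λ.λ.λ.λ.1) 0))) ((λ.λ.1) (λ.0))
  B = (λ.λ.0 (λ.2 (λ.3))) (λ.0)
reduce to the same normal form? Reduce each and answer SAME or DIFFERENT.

Answer: DIFFERENT — A ⇓ λ.0, B ⇓ λ.0 (λ.λ.λ.0)

Derivation:
Term A:
  start: (λ.0 ((λ.0 (λ.λ.1)) ((λ.λ.λ.λ.1) 0))) ((λ.λ.1) (λ.0))
  [1] (λ.λ.1) (λ.0) ((λ.0 (λ.λ.1)) ((λ.λ.λ.λ.1) ((λ.λ.1) (λ.0))))
  [2] (λ.λ.0) ((λ.0 (λ.λ.1)) ((λ.λ.λ.λ.1) ((λ.λ.1) (λ.0))))
  [3] λ.0

Term B:
  start: (λ.λ.0 (λ.2 (λ.3))) (λ.0)
  [1] λ.0 (λ.(λ.0) (λ.λ.0))
  [2] λ.0 (λ.λ.λ.0)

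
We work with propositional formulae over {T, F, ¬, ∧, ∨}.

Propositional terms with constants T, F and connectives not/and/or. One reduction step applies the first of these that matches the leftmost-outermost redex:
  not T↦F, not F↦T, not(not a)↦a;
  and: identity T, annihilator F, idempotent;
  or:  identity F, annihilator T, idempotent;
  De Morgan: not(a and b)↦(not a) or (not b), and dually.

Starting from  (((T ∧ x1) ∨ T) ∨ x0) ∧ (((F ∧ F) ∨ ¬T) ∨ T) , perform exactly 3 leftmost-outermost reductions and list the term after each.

  start: (((T ∧ x1) ∨ T) ∨ x0) ∧ (((F ∧ F) ∨ ¬T) ∨ T)
  →1  (T ∨ x0) ∧ (((F ∧ F) ∨ ¬T) ∨ T)
  →2  T ∧ (((F ∧ F) ∨ ¬T) ∨ T)
  →3  ((F ∧ F) ∨ ¬T) ∨ T

Answer: after 3 steps: ((F ∧ F) ∨ ¬T) ∨ T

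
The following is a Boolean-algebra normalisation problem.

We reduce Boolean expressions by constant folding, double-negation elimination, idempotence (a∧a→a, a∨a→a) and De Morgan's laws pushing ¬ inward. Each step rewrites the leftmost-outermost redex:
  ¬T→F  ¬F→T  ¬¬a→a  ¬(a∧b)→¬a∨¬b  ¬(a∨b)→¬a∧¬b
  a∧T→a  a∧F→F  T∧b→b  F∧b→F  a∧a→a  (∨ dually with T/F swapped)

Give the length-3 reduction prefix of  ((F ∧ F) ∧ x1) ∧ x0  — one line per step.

  start: ((F ∧ F) ∧ x1) ∧ x0
  step 1: (F ∧ x1) ∧ x0
  step 2: F ∧ x0
  step 3: F

Answer: after 3 steps: F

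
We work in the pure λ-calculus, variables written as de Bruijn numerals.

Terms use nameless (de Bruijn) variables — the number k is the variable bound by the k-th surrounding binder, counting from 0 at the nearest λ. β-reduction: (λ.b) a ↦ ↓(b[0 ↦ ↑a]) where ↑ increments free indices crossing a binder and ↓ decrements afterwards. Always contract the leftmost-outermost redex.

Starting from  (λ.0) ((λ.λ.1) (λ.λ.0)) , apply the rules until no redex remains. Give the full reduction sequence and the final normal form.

  start: (λ.0) ((λ.λ.1) (λ.λ.0))
  →1  (λ.λ.1) (λ.λ.0)
  →2  λ.λ.λ.0

Answer: normal form = λ.λ.λ.0  (in 2 steps)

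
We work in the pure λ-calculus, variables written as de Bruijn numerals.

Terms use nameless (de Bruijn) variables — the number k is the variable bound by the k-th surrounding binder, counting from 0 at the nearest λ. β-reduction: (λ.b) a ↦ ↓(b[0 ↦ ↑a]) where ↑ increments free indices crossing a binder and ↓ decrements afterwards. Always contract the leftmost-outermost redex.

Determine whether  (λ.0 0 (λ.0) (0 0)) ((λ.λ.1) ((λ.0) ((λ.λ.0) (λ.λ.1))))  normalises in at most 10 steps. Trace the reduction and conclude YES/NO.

  start: (λ.0 0 (λ.0) (0 0)) ((λ.λ.1) ((λ.0) ((λ.λ.0) (λ.λ.1))))
  [1] (λ.λ.1) ((λ.0) ((λ.λ.0) (λ.λ.1))) ((λ.λ.1) ((λ.0) ((λ.λ.0) (λ.λ.1)))) (λ.0) ((λ.λ.1) ((λ.0) ((λ.λ.0) (λ.λ.1))) ((λ.λ.1) ((λ.0) ((λ.λ.0) (λ.λ.1)))))
  [2] (λ.(λ.0) ((λ.λ.0) (λ.λ.1))) ((λ.λ.1) ((λ.0) ((λ.λ.0) (λ.λ.1)))) (λ.0) ((λ.λ.1) ((λ.0) ((λ.λ.0) (λ.λ.1))) ((λ.λ.1) ((λ.0) ((λ.λ.0) (λ.λ.1)))))
  [3] (λ.0) ((λ.λ.0) (λ.λ.1)) (λ.0) ((λ.λ.1) ((λ.0) ((λ.λ.0) (λ.λ.1))) ((λ.λ.1) ((λ.0) ((λ.λ.0) (λ.λ.1)))))
  [4] (λ.λ.0) (λ.λ.1) (λ.0) ((λ.λ.1) ((λ.0) ((λ.λ.0) (λ.λ.1))) ((λ.λ.1) ((λ.0) ((λ.λ.0) (λ.λ.1)))))
  [5] (λ.0) (λ.0) ((λ.λ.1) ((λ.0) ((λ.λ.0) (λ.λ.1))) ((λ.λ.1) ((λ.0) ((λ.λ.0) (λ.λ.1)))))
  [6] (λ.0) ((λ.λ.1) ((λ.0) ((λ.λ.0) (λ.λ.1))) ((λ.λ.1) ((λ.0) ((λ.λ.0) (λ.λ.1)))))
  [7] (λ.λ.1) ((λ.0) ((λ.λ.0) (λ.λ.1))) ((λ.λ.1) ((λ.0) ((λ.λ.0) (λ.λ.1))))
  [8] (λ.(λ.0) ((λ.λ.0) (λ.λ.1))) ((λ.λ.1) ((λ.0) ((λ.λ.0) (λ.λ.1))))
  [9] (λ.0) ((λ.λ.0) (λ.λ.1))
  [10] (λ.λ.0) (λ.λ.1)

Answer: NO — after 10 steps the term is (λ.λ.0) (λ.λ.1), not yet normal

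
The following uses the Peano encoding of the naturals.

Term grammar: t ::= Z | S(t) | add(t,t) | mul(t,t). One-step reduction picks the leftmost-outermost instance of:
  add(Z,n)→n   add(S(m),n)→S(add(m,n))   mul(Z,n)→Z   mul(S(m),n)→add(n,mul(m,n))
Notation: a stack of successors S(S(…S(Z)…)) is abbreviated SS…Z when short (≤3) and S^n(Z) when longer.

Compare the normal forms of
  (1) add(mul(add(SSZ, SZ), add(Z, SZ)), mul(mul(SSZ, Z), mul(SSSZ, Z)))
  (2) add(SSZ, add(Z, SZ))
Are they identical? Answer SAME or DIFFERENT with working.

Term A:
  start: add(mul(add(SSZ, SZ), add(Z, SZ)), mul(mul(SSZ, Z), mul(SSSZ, Z)))
  →1  add(mul(S(add(SZ, SZ)), add(Z, SZ)), mul(mul(SSZ, Z), mul(SSSZ, Z)))
  →2  add(add(add(Z, SZ), mul(add(SZ, SZ), add(Z, SZ))), mul(mul(SSZ, Z), mul(SSSZ, Z)))
  →3  add(add(SZ, mul(add(SZ, SZ), add(Z, SZ))), mul(mul(SSZ, Z), mul(SSSZ, Z)))
  →4  add(S(add(Z, mul(add(SZ, SZ), add(Z, SZ)))), mul(mul(SSZ, Z), mul(SSSZ, Z)))
  →5  S(add(add(Z, mul(add(SZ, SZ), add(Z, SZ))), mul(mul(SSZ, Z), mul(SSSZ, Z))))
  →6  S(add(mul(add(SZ, SZ), add(Z, SZ)), mul(mul(SSZ, Z), mul(SSSZ, Z))))
  →7  S(add(mul(S(add(Z, SZ)), add(Z, SZ)), mul(mul(SSZ, Z), mul(SSSZ, Z))))
  →8  S(add(add(add(Z, SZ), mul(add(Z, SZ), add(Z, SZ))), mul(mul(SSZ, Z), mul(SSSZ, Z))))
  →9  S(add(add(SZ, mul(add(Z, SZ), add(Z, SZ))), mul(mul(SSZ, Z), mul(SSSZ, Z))))
  →10  S(add(S(add(Z, mul(add(Z, SZ), add(Z, SZ)))), mul(mul(SSZ, Z), mul(SSSZ, Z))))
  →11  S(S(add(add(Z, mul(add(Z, SZ), add(Z, SZ))), mul(mul(SSZ, Z), mul(SSSZ, Z)))))
  →12  S(S(add(mul(add(Z, SZ), add(Z, SZ)), mul(mul(SSZ, Z), mul(SSSZ, Z)))))
  →13  S(S(add(mul(SZ, add(Z, SZ)), mul(mul(SSZ, Z), mul(SSSZ, Z)))))
  →14  S(S(add(add(add(Z, SZ), mul(Z, add(Z, SZ))), mul(mul(SSZ, Z), mul(SSSZ, Z)))))
  →15  S(S(add(add(SZ, mul(Z, add(Z, SZ))), mul(mul(SSZ, Z), mul(SSSZ, Z)))))
  →16  S(S(add(S(add(Z, mul(Z, add(Z, SZ)))), mul(mul(SSZ, Z), mul(SSSZ, Z)))))
  →17  S(S(S(add(add(Z, mul(Z, add(Z, SZ))), mul(mul(SSZ, Z), mul(SSSZ, Z))))))
  →18  S(S(S(add(mul(Z, add(Z, SZ)), mul(mul(SSZ, Z), mul(SSSZ, Z))))))
  →19  S(S(S(add(Z, mul(mul(SSZ, Z), mul(SSSZ, Z))))))
  →20  S(S(S(mul(mul(SSZ, Z), mul(SSSZ, Z)))))
  →21  S(S(S(mul(add(Z, mul(SZ, Z)), mul(SSSZ, Z)))))
  →22  S(S(S(mul(mul(SZ, Z), mul(SSSZ, Z)))))
  →23  S(S(S(mul(add(Z, mul(Z, Z)), mul(SSSZ, Z)))))
  →24  S(S(S(mul(mul(Z, Z), mul(SSSZ, Z)))))
  →25  S(S(S(mul(Z, mul(SSSZ, Z)))))
  →26  SSSZ

Term B:
  start: add(SSZ, add(Z, SZ))
  →1  S(add(SZ, add(Z, SZ)))
  →2  S(S(add(Z, add(Z, SZ))))
  →3  S(S(add(Z, SZ)))
  →4  SSSZ

Answer: SAME — A ⇓ SSSZ, B ⇓ SSSZ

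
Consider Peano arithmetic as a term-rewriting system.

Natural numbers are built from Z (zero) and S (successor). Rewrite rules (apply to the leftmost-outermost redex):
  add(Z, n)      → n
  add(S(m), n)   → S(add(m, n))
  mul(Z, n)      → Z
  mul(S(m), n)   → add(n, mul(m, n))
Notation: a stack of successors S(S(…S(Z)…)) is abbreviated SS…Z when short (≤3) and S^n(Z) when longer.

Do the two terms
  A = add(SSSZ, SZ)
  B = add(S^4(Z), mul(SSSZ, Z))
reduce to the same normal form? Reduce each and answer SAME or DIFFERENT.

Term A:
  start: add(SSSZ, SZ)
  [1] S(add(SSZ, SZ))
  [2] S(S(add(SZ, SZ)))
  [3] S(S(S(add(Z, SZ))))
  [4] S^4(Z)

Term B:
  start: add(S^4(Z), mul(SSSZ, Z))
  [1] S(add(SSSZ, mul(SSSZ, Z)))
  [2] S(S(add(SSZ, mul(SSSZ, Z))))
  [3] S(S(S(add(SZ, mul(SSSZ, Z)))))
  [4] S(S(S(S(add(Z, mul(SSSZ, Z))))))
  [5] S(S(S(S(mul(SSSZ, Z)))))
  [6] S(S(S(S(add(Z, mul(SSZ, Z))))))
  [7] S(S(S(S(mul(SSZ, Z)))))
  [8] S(S(S(S(add(Z, mul(SZ, Z))))))
  [9] S(S(S(S(mul(SZ, Z)))))
  [10] S(S(S(S(add(Z, mul(Z, Z))))))
  [11] S(S(S(S(mul(Z, Z)))))
  [12] S^4(Z)

Answer: SAME — A ⇓ S^4(Z), B ⇓ S^4(Z)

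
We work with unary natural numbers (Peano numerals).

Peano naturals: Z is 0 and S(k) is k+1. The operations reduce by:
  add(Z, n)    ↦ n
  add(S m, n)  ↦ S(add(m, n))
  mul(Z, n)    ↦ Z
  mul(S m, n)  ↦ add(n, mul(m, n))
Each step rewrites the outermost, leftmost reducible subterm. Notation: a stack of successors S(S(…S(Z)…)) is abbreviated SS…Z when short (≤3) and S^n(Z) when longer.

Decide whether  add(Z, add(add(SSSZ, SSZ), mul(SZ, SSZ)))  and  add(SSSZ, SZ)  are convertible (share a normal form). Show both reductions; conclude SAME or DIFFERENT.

Answer: DIFFERENT — A ⇓ S^7(Z), B ⇓ S^4(Z)

Derivation:
Term A:
  start: add(Z, add(add(SSSZ, SSZ), mul(SZ, SSZ)))
  step 1: add(add(SSSZ, SSZ), mul(SZ, SSZ))
  step 2: add(S(add(SSZ, SSZ)), mul(SZ, SSZ))
  step 3: S(add(add(SSZ, SSZ), mul(SZ, SSZ)))
  step 4: S(add(S(add(SZ, SSZ)), mul(SZ, SSZ)))
  step 5: S(S(add(add(SZ, SSZ), mul(SZ, SSZ))))
  step 6: S(S(add(S(add(Z, SSZ)), mul(SZ, SSZ))))
  step 7: S(S(S(add(add(Z, SSZ), mul(SZ, SSZ)))))
  step 8: S(S(S(add(SSZ, mul(SZ, SSZ)))))
  step 9: S(S(S(S(add(SZ, mul(SZ, SSZ))))))
  step 10: S(S(S(S(S(add(Z, mul(SZ, SSZ)))))))
  step 11: S(S(S(S(S(mul(SZ, SSZ))))))
  step 12: S(S(S(S(S(add(SSZ, mul(Z, SSZ)))))))
  step 13: S(S(S(S(S(S(add(SZ, mul(Z, SSZ))))))))
  step 14: S(S(S(S(S(S(S(add(Z, mul(Z, SSZ)))))))))
  step 15: S(S(S(S(S(S(S(mul(Z, SSZ))))))))
  step 16: S^7(Z)

Term B:
  start: add(SSSZ, SZ)
  step 1: S(add(SSZ, SZ))
  step 2: S(S(add(SZ, SZ)))
  step 3: S(S(S(add(Z, SZ))))
  step 4: S^4(Z)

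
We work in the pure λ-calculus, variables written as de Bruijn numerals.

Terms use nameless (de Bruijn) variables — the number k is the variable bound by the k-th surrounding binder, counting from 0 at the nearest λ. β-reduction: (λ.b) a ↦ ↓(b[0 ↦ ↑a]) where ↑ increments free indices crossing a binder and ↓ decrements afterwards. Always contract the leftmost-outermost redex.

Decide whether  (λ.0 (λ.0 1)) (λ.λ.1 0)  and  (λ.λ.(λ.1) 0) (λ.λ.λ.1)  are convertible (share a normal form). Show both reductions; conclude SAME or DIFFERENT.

Term A:
  start: (λ.0 (λ.0 1)) (λ.λ.1 0)
  step 1: (λ.λ.1 0) (λ.0 (λ.λ.1 0))
  step 2: λ.(λ.0 (λ.λ.1 0)) 0
  step 3: λ.0 (λ.λ.1 0)

Term B:
  start: (λ.λ.(λ.1) 0) (λ.λ.λ.1)
  step 1: λ.(λ.1) 0
  step 2: λ.0

Answer: DIFFERENT — A ⇓ λ.0 (λ.λ.1 0), B ⇓ λ.0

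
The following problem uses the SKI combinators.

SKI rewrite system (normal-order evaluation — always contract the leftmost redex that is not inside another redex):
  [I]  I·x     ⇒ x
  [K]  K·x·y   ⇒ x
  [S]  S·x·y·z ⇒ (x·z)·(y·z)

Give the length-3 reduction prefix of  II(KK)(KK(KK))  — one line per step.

  start: II(KK)(KK(KK))
  →1  I(KK)(KK(KK))
  →2  KK(KK(KK))
  →3  K

Answer: after 3 steps: K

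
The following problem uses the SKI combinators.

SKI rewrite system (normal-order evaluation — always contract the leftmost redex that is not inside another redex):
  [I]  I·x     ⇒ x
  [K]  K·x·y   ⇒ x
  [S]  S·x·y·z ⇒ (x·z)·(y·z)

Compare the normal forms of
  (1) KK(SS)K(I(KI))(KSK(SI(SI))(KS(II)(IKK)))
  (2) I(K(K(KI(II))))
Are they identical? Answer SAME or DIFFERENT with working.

Term A:
  start: KK(SS)K(I(KI))(KSK(SI(SI))(KS(II)(IKK)))
  step 1: KK(I(KI))(KSK(SI(SI))(KS(II)(IKK)))
  step 2: K(KSK(SI(SI))(KS(II)(IKK)))
  step 3: K(S(SI(SI))(KS(II)(IKK)))
  step 4: K(S(SI(SI))(S(IKK)))
  step 5: K(S(SI(SI))(S(KK)))

Term B:
  start: I(K(K(KI(II))))
  step 1: K(K(KI(II)))
  step 2: K(KI)

Answer: DIFFERENT — A ⇓ K(S(SI(SI))(S(KK))), B ⇓ K(KI)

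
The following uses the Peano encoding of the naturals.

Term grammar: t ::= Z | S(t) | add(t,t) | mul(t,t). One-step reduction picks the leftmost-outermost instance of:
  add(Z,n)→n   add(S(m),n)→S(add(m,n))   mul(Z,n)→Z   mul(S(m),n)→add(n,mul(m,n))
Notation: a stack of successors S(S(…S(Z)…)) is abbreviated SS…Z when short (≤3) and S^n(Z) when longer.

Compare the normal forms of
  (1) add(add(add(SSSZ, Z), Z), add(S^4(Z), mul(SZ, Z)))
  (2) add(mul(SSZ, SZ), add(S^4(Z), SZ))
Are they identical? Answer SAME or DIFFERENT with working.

Term A:
  start: add(add(add(SSSZ, Z), Z), add(S^4(Z), mul(SZ, Z)))
  →1  add(add(S(add(SSZ, Z)), Z), add(S^4(Z), mul(SZ, Z)))
  →2  add(S(add(add(SSZ, Z), Z)), add(S^4(Z), mul(SZ, Z)))
  →3  S(add(add(add(SSZ, Z), Z), add(S^4(Z), mul(SZ, Z))))
  →4  S(add(add(S(add(SZ, Z)), Z), add(S^4(Z), mul(SZ, Z))))
  →5  S(add(S(add(add(SZ, Z), Z)), add(S^4(Z), mul(SZ, Z))))
  →6  S(S(add(add(add(SZ, Z), Z), add(S^4(Z), mul(SZ, Z)))))
  →7  S(S(add(add(S(add(Z, Z)), Z), add(S^4(Z), mul(SZ, Z)))))
  →8  S(S(add(S(add(add(Z, Z), Z)), add(S^4(Z), mul(SZ, Z)))))
  →9  S(S(S(add(add(add(Z, Z), Z), add(S^4(Z), mul(SZ, Z))))))
  →10  S(S(S(add(add(Z, Z), add(S^4(Z), mul(SZ, Z))))))
  →11  S(S(S(add(Z, add(S^4(Z), mul(SZ, Z))))))
  →12  S(S(S(add(S^4(Z), mul(SZ, Z)))))
  →13  S(S(S(S(add(SSSZ, mul(SZ, Z))))))
  →14  S(S(S(S(S(add(SSZ, mul(SZ, Z)))))))
  →15  S(S(S(S(S(S(add(SZ, mul(SZ, Z))))))))
  →16  S(S(S(S(S(S(S(add(Z, mul(SZ, Z)))))))))
  →17  S(S(S(S(S(S(S(mul(SZ, Z))))))))
  →18  S(S(S(S(S(S(S(add(Z, mul(Z, Z)))))))))
  →19  S(S(S(S(S(S(S(mul(Z, Z))))))))
  →20  S^7(Z)

Term B:
  start: add(mul(SSZ, SZ), add(S^4(Z), SZ))
  →1  add(add(SZ, mul(SZ, SZ)), add(S^4(Z), SZ))
  →2  add(S(add(Z, mul(SZ, SZ))), add(S^4(Z), SZ))
  →3  S(add(add(Z, mul(SZ, SZ)), add(S^4(Z), SZ)))
  →4  S(add(mul(SZ, SZ), add(S^4(Z), SZ)))
  →5  S(add(add(SZ, mul(Z, SZ)), add(S^4(Z), SZ)))
  →6  S(add(S(add(Z, mul(Z, SZ))), add(S^4(Z), SZ)))
  →7  S(S(add(add(Z, mul(Z, SZ)), add(S^4(Z), SZ))))
  →8  S(S(add(mul(Z, SZ), add(S^4(Z), SZ))))
  →9  S(S(add(Z, add(S^4(Z), SZ))))
  →10  S(S(add(S^4(Z), SZ)))
  →11  S(S(S(add(SSSZ, SZ))))
  →12  S(S(S(S(add(SSZ, SZ)))))
  →13  S(S(S(S(S(add(SZ, SZ))))))
  →14  S(S(S(S(S(S(add(Z, SZ)))))))
  →15  S^7(Z)

Answer: SAME — A ⇓ S^7(Z), B ⇓ S^7(Z)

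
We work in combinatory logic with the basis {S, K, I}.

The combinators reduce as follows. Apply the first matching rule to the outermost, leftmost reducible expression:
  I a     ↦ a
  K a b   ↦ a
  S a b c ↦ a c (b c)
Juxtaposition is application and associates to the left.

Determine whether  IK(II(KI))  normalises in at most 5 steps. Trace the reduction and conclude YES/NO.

  start: IK(II(KI))
  [1] K(II(KI))
  [2] K(I(KI))
  [3] K(KI)

Answer: YES — reaches normal form K(KI) in 3 ≤ 5 steps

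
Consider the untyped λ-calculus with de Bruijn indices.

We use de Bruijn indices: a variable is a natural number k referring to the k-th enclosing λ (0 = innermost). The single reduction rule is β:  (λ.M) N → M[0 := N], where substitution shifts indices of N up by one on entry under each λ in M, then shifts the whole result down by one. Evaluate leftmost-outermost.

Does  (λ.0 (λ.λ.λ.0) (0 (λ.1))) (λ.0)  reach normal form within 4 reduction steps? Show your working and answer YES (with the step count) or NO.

  start: (λ.0 (λ.λ.λ.0) (0 (λ.1))) (λ.0)
  →1  (λ.0) (λ.λ.λ.0) ((λ.0) (λ.λ.0))
  →2  (λ.λ.λ.0) ((λ.0) (λ.λ.0))
  →3  λ.λ.0

Answer: YES — reaches normal form λ.λ.0 in 3 ≤ 4 steps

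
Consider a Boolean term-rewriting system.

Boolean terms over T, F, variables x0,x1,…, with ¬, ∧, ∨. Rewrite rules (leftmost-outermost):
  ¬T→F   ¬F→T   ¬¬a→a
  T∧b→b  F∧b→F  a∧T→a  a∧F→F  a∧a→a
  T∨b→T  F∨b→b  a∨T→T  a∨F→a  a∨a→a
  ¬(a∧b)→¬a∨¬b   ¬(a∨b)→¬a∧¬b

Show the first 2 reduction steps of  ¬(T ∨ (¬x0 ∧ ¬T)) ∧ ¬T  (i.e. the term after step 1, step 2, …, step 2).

  start: ¬(T ∨ (¬x0 ∧ ¬T)) ∧ ¬T
  →1  (¬T ∧ ¬(¬x0 ∧ ¬T)) ∧ ¬T
  →2  (F ∧ ¬(¬x0 ∧ ¬T)) ∧ ¬T

Answer: after 2 steps: (F ∧ ¬(¬x0 ∧ ¬T)) ∧ ¬T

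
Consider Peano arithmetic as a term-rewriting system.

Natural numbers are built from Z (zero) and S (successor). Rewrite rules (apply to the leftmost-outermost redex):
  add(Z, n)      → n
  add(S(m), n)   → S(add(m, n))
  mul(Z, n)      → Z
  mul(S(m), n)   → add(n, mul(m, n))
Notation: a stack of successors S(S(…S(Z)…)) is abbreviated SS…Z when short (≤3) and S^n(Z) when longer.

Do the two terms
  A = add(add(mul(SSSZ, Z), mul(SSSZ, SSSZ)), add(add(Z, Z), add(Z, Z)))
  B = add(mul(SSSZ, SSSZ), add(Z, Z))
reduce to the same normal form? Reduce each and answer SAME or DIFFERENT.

Term A:
  start: add(add(mul(SSSZ, Z), mul(SSSZ, SSSZ)), add(add(Z, Z), add(Z, Z)))
  →1  add(add(add(Z, mul(SSZ, Z)), mul(SSSZ, SSSZ)), add(add(Z, Z), add(Z, Z)))
  →2  add(add(mul(SSZ, Z), mul(SSSZ, SSSZ)), add(add(Z, Z), add(Z, Z)))
  →3  add(add(add(Z, mul(SZ, Z)), mul(SSSZ, SSSZ)), add(add(Z, Z), add(Z, Z)))
  →4  add(add(mul(SZ, Z), mul(SSSZ, SSSZ)), add(add(Z, Z), add(Z, Z)))
  →5  add(add(add(Z, mul(Z, Z)), mul(SSSZ, SSSZ)), add(add(Z, Z), add(Z, Z)))
  →6  add(add(mul(Z, Z), mul(SSSZ, SSSZ)), add(add(Z, Z), add(Z, Z)))
  →7  add(add(Z, mul(SSSZ, SSSZ)), add(add(Z, Z), add(Z, Z)))
  →8  add(mul(SSSZ, SSSZ), add(add(Z, Z), add(Z, Z)))
  →9  add(add(SSSZ, mul(SSZ, SSSZ)), add(add(Z, Z), add(Z, Z)))
  →10  add(S(add(SSZ, mul(SSZ, SSSZ))), add(add(Z, Z), add(Z, Z)))
  →11  S(add(add(SSZ, mul(SSZ, SSSZ)), add(add(Z, Z), add(Z, Z))))
  →12  S(add(S(add(SZ, mul(SSZ, SSSZ))), add(add(Z, Z), add(Z, Z))))
  →13  S(S(add(add(SZ, mul(SSZ, SSSZ)), add(add(Z, Z), add(Z, Z)))))
  →14  S(S(add(S(add(Z, mul(SSZ, SSSZ))), add(add(Z, Z), add(Z, Z)))))
  →15  S(S(S(add(add(Z, mul(SSZ, SSSZ)), add(add(Z, Z), add(Z, Z))))))
  →16  S(S(S(add(mul(SSZ, SSSZ), add(add(Z, Z), add(Z, Z))))))
  →17  S(S(S(add(add(SSSZ, mul(SZ, SSSZ)), add(add(Z, Z), add(Z, Z))))))
  →18  S(S(S(add(S(add(SSZ, mul(SZ, SSSZ))), add(add(Z, Z), add(Z, Z))))))
  →19  S(S(S(S(add(add(SSZ, mul(SZ, SSSZ)), add(add(Z, Z), add(Z, Z)))))))
  →20  S(S(S(S(add(S(add(SZ, mul(SZ, SSSZ))), add(add(Z, Z), add(Z, Z)))))))
  →21  S(S(S(S(S(add(add(SZ, mul(SZ, SSSZ)), add(add(Z, Z), add(Z, Z))))))))
  →22  S(S(S(S(S(add(S(add(Z, mul(SZ, SSSZ))), add(add(Z, Z), add(Z, Z))))))))
  →23  S(S(S(S(S(S(add(add(Z, mul(SZ, SSSZ)), add(add(Z, Z), add(Z, Z)))))))))
  →24  S(S(S(S(S(S(add(mul(SZ, SSSZ), add(add(Z, Z), add(Z, Z)))))))))
  →25  S(S(S(S(S(S(add(add(SSSZ, mul(Z, SSSZ)), add(add(Z, Z), add(Z, Z)))))))))
  →26  S(S(S(S(S(S(add(S(add(SSZ, mul(Z, SSSZ))), add(add(Z, Z), add(Z, Z)))))))))
  →27  S(S(S(S(S(S(S(add(add(SSZ, mul(Z, SSSZ)), add(add(Z, Z), add(Z, Z))))))))))
  →28  S(S(S(S(S(S(S(add(S(add(SZ, mul(Z, SSSZ))), add(add(Z, Z), add(Z, Z))))))))))
  →29  S(S(S(S(S(S(S(S(add(add(SZ, mul(Z, SSSZ)), add(add(Z, Z), add(Z, Z)))))))))))
  →30  S(S(S(S(S(S(S(S(add(S(add(Z, mul(Z, SSSZ))), add(add(Z, Z), add(Z, Z)))))))))))
  →31  S(S(S(S(S(S(S(S(S(add(add(Z, mul(Z, SSSZ)), add(add(Z, Z), add(Z, Z))))))))))))
  →32  S(S(S(S(S(S(S(S(S(add(mul(Z, SSSZ), add(add(Z, Z), add(Z, Z))))))))))))
  →33  S(S(S(S(S(S(S(S(S(add(Z, add(add(Z, Z), add(Z, Z))))))))))))
  →34  S(S(S(S(S(S(S(S(S(add(add(Z, Z), add(Z, Z)))))))))))
  →35  S(S(S(S(S(S(S(S(S(add(Z, add(Z, Z)))))))))))
  →36  S(S(S(S(S(S(S(S(S(add(Z, Z))))))))))
  →37  S^9(Z)

Term B:
  start: add(mul(SSSZ, SSSZ), add(Z, Z))
  →1  add(add(SSSZ, mul(SSZ, SSSZ)), add(Z, Z))
  →2  add(S(add(SSZ, mul(SSZ, SSSZ))), add(Z, Z))
  →3  S(add(add(SSZ, mul(SSZ, SSSZ)), add(Z, Z)))
  →4  S(add(S(add(SZ, mul(SSZ, SSSZ))), add(Z, Z)))
  →5  S(S(add(add(SZ, mul(SSZ, SSSZ)), add(Z, Z))))
  →6  S(S(add(S(add(Z, mul(SSZ, SSSZ))), add(Z, Z))))
  →7  S(S(S(add(add(Z, mul(SSZ, SSSZ)), add(Z, Z)))))
  →8  S(S(S(add(mul(SSZ, SSSZ), add(Z, Z)))))
  →9  S(S(S(add(add(SSSZ, mul(SZ, SSSZ)), add(Z, Z)))))
  →10  S(S(S(add(S(add(SSZ, mul(SZ, SSSZ))), add(Z, Z)))))
  →11  S(S(S(S(add(add(SSZ, mul(SZ, SSSZ)), add(Z, Z))))))
  →12  S(S(S(S(add(S(add(SZ, mul(SZ, SSSZ))), add(Z, Z))))))
  →13  S(S(S(S(S(add(add(SZ, mul(SZ, SSSZ)), add(Z, Z)))))))
  →14  S(S(S(S(S(add(S(add(Z, mul(SZ, SSSZ))), add(Z, Z)))))))
  →15  S(S(S(S(S(S(add(add(Z, mul(SZ, SSSZ)), add(Z, Z))))))))
  →16  S(S(S(S(S(S(add(mul(SZ, SSSZ), add(Z, Z))))))))
  →17  S(S(S(S(S(S(add(add(SSSZ, mul(Z, SSSZ)), add(Z, Z))))))))
  →18  S(S(S(S(S(S(add(S(add(SSZ, mul(Z, SSSZ))), add(Z, Z))))))))
  →19  S(S(S(S(S(S(S(add(add(SSZ, mul(Z, SSSZ)), add(Z, Z)))))))))
  →20  S(S(S(S(S(S(S(add(S(add(SZ, mul(Z, SSSZ))), add(Z, Z)))))))))
  →21  S(S(S(S(S(S(S(S(add(add(SZ, mul(Z, SSSZ)), add(Z, Z))))))))))
  →22  S(S(S(S(S(S(S(S(add(S(add(Z, mul(Z, SSSZ))), add(Z, Z))))))))))
  →23  S(S(S(S(S(S(S(S(S(add(add(Z, mul(Z, SSSZ)), add(Z, Z)))))))))))
  →24  S(S(S(S(S(S(S(S(S(add(mul(Z, SSSZ), add(Z, Z)))))))))))
  →25  S(S(S(S(S(S(S(S(S(add(Z, add(Z, Z)))))))))))
  →26  S(S(S(S(S(S(S(S(S(add(Z, Z))))))))))
  →27  S^9(Z)

Answer: SAME — A ⇓ S^9(Z), B ⇓ S^9(Z)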